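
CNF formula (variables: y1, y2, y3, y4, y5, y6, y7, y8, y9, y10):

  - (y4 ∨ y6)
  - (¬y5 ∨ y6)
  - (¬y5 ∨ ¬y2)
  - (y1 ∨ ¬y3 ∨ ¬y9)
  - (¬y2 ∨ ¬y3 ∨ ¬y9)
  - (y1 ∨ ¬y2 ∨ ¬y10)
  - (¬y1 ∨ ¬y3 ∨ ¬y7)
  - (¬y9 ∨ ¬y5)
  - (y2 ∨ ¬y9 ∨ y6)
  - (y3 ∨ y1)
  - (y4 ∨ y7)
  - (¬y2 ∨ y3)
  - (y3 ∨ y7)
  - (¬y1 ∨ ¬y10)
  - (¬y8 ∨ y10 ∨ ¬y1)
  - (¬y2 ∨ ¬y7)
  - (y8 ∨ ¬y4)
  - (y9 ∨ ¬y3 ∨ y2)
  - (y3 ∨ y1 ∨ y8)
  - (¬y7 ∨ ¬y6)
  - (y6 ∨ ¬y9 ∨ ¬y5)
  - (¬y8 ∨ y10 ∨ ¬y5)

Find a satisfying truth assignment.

y1 = False, y2 = True, y3 = True, y4 = True, y5 = False, y6 = True, y7 = False, y8 = True, y9 = False, y10 = False

Check each clause:
  1. (y4 ∨ y6) — y4 is true.
  2. (y6 ∨ ¬y5) — ¬y5 is true.
  3. (¬y5 ∨ ¬y2) — ¬y5 is true.
  4. (¬y3 ∨ ¬y9 ∨ y1) — ¬y9 is true.
  5. (¬y9 ∨ ¬y2 ∨ ¬y3) — ¬y9 is true.
  6. (¬y2 ∨ ¬y10 ∨ y1) — ¬y10 is true.
  7. (¬y1 ∨ ¬y3 ∨ ¬y7) — ¬y7 is true.
  8. (¬y5 ∨ ¬y9) — ¬y5 is true.
  9. (¬y9 ∨ y2 ∨ y6) — y2 is true.
  10. (y3 ∨ y1) — y3 is true.
  11. (y4 ∨ y7) — y4 is true.
  12. (y3 ∨ ¬y2) — y3 is true.
  13. (y3 ∨ y7) — y3 is true.
  14. (¬y1 ∨ ¬y10) — ¬y1 is true.
  15. (¬y8 ∨ ¬y1 ∨ y10) — ¬y1 is true.
  16. (¬y2 ∨ ¬y7) — ¬y7 is true.
  17. (¬y4 ∨ y8) — y8 is true.
  18. (y9 ∨ ¬y3 ∨ y2) — y2 is true.
  19. (y1 ∨ y8 ∨ y3) — y8 is true.
  20. (¬y7 ∨ ¬y6) — ¬y7 is true.
  21. (¬y9 ∨ ¬y5 ∨ y6) — ¬y5 is true.
  22. (¬y5 ∨ y10 ∨ ¬y8) — ¬y5 is true.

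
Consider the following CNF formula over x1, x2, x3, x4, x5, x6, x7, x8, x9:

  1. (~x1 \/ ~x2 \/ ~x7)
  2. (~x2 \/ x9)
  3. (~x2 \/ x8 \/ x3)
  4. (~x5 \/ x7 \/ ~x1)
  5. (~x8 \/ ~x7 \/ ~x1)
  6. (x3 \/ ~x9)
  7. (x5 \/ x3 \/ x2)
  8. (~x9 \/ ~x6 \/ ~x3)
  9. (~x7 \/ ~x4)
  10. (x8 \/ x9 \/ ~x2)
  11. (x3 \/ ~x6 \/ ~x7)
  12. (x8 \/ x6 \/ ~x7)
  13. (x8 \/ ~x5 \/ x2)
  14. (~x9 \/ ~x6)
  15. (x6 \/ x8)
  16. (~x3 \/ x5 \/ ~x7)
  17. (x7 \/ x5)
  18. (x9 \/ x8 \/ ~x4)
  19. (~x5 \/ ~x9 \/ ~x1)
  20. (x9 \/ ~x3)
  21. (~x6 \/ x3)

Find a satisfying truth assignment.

x1 occurs only negated in the remaining clauses — set x1 = False.
x4 occurs only negated in the remaining clauses — set x4 = False.
Branch on x2: take x2 = False.
Try x3 = False.
  then x9 is forced to False.
  then x5 is forced to True.
  then x8 is forced to True.
  then x6 is forced to False.
x7 is now unconstrained; take x7 = False.

x1=F, x2=F, x3=F, x4=F, x5=T, x6=F, x7=F, x8=T, x9=F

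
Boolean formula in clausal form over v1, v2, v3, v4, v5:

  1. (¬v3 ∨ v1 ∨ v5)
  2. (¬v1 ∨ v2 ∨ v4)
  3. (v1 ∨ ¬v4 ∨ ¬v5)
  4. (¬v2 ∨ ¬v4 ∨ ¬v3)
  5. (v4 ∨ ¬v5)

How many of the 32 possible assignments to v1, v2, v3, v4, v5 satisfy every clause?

12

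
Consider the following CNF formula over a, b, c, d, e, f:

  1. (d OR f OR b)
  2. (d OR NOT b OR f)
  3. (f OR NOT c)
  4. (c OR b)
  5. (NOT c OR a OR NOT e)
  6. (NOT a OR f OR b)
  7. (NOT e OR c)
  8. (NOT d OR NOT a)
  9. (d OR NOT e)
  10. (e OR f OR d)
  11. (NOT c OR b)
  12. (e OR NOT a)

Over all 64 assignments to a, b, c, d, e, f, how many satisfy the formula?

5

The models are:
  a=0 b=1 c=0 d=0 e=0 f=1
  a=0 b=1 c=0 d=1 e=0 f=0
  a=0 b=1 c=0 d=1 e=0 f=1
  a=0 b=1 c=1 d=0 e=0 f=1
  a=0 b=1 c=1 d=1 e=0 f=1
That's 5 in total.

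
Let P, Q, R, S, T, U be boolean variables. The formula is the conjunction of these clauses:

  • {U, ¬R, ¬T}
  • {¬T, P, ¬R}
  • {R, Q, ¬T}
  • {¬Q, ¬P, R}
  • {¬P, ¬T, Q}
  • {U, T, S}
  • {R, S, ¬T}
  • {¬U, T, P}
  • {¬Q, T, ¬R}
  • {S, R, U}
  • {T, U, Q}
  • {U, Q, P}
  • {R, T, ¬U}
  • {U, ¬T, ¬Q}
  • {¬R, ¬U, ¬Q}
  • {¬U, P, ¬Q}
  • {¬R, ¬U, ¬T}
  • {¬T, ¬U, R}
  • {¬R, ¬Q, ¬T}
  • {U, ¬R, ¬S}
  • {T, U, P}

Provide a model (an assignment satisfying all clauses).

Branch on P: take P = True.
Branch on Q: take Q = False.
  then T is forced to False.
  then U is forced to True.
  then R is forced to True.
S is now unconstrained; take S = False.
Check each clause:
  1. {¬T, ¬R, U} — ¬T is true.
  2. {P, ¬R, ¬T} — P is true.
  3. {Q, R, ¬T} — R is true.
  4. {¬P, ¬Q, R} — R is true.
  5. {¬T, ¬P, Q} — ¬T is true.
  6. {T, S, U} — U is true.
  7. {R, ¬T, S} — R is true.
  8. {T, ¬U, P} — P is true.
  9. {¬R, T, ¬Q} — ¬Q is true.
  10. {S, R, U} — R is true.
  11. {T, Q, U} — U is true.
  12. {Q, U, P} — P is true.
  13. {R, ¬U, T} — R is true.
  14. {¬T, U, ¬Q} — ¬T is true.
  15. {¬Q, ¬R, ¬U} — ¬Q is true.
  16. {P, ¬U, ¬Q} — P is true.
  17. {¬R, ¬T, ¬U} — ¬T is true.
  18. {¬T, R, ¬U} — R is true.
  19. {¬T, ¬Q, ¬R} — ¬T is true.
  20. {¬R, ¬S, U} — ¬S is true.
  21. {T, U, P} — P is true.

P=1  Q=0  R=1  S=0  T=0  U=1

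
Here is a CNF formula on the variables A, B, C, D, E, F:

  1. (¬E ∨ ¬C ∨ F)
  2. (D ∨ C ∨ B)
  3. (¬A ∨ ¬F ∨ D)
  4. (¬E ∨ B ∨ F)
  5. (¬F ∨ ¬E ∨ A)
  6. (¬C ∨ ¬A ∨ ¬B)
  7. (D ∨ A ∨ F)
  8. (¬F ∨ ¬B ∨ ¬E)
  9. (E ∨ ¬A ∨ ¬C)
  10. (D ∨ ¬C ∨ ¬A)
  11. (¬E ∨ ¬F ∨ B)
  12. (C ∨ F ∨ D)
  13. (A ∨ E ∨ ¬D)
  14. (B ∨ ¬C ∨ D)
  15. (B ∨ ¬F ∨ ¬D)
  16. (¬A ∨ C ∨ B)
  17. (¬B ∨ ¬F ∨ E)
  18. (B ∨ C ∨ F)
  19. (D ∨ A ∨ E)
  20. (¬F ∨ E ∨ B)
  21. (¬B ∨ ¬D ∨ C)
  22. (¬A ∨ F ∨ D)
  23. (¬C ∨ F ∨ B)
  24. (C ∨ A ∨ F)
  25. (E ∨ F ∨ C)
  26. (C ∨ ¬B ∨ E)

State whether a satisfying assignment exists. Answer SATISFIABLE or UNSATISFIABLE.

UNSATISFIABLE

F = True:
  B = True:
    propagation gives E=False; an empty clause results — contradiction.
  B = False:
    propagation gives E=False; an empty clause results — contradiction.
F = False:
  C = True:
    propagation gives E=False, A=False, D=True; an empty clause results — contradiction.
  C = False:
    propagation gives D=True, B=True; an empty clause results — contradiction.
Every branch closes, so no satisfying assignment exists.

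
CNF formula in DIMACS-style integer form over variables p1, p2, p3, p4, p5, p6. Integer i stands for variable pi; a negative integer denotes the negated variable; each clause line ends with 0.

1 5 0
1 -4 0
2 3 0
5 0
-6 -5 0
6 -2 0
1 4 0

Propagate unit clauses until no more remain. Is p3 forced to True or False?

True

(p5) is a unit clause: p5 = True.
(!p6 || !p5): since p5 = True, the clause reduces to (!p6). p6 = False.
In (p6 || !p2), p6 is now false; !p2 must hold, so p2 = False.
In (p2 || p3), p2 is now false; p3 must hold, so p3 = True.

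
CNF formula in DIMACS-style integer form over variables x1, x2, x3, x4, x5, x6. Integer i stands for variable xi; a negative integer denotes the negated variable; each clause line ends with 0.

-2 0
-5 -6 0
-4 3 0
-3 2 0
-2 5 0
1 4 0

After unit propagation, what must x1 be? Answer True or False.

True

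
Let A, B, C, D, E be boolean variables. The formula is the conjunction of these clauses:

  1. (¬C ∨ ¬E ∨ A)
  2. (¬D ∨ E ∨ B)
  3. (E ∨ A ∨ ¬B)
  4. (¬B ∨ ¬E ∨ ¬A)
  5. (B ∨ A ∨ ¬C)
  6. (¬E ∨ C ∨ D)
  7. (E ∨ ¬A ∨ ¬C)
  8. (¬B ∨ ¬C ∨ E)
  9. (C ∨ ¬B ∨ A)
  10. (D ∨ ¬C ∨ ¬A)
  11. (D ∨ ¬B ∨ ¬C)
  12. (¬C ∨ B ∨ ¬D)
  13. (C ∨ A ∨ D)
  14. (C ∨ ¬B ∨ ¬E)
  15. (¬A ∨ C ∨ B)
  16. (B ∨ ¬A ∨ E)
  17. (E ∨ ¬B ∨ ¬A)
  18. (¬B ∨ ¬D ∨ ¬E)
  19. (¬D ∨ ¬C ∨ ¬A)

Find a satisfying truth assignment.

A=F  B=F  C=F  D=T  E=T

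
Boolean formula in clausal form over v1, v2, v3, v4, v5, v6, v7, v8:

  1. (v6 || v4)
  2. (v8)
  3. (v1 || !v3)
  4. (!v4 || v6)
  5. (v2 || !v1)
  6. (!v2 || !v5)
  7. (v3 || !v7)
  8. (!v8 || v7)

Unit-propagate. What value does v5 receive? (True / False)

False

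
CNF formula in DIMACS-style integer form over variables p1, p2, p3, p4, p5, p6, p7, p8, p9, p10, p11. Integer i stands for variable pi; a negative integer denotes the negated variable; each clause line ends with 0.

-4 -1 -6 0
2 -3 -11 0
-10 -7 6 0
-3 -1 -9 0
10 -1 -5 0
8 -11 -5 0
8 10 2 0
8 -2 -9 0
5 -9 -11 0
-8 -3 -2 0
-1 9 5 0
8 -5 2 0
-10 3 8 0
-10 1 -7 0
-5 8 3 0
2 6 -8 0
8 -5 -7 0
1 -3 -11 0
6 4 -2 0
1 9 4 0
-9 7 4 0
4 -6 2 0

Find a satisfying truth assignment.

p11 occurs only negated in the remaining clauses — set p11 = False.
Branch on p1: take p1 = False.
Set p2 = True and propagate.
For the remaining variables, p3 = True, p4 = True, p5 = False, p6 = True, p7 = False, p8 = False, p9 = False, p10 = False works.
Check each clause:
  1. (~p1 | ~p4 | ~p6) — ~p1 is true.
  2. (p2 | ~p3 | ~p11) — ~p11 is true.
  3. (~p10 | p6 | ~p7) — ~p7 is true.
  4. (~p3 | ~p9 | ~p1) — ~p1 is true.
  5. (~p1 | p10 | ~p5) — ~p5 is true.
  6. (~p11 | ~p5 | p8) — ~p5 is true.
  7. (p10 | p8 | p2) — p2 is true.
  8. (p8 | ~p9 | ~p2) — ~p9 is true.
  9. (p5 | ~p11 | ~p9) — ~p11 is true.
  10. (~p8 | ~p2 | ~p3) — ~p8 is true.
  11. (p9 | ~p1 | p5) — ~p1 is true.
  12. (p2 | ~p5 | p8) — p2 is true.
  13. (p3 | p8 | ~p10) — p3 is true.
  14. (~p10 | p1 | ~p7) — ~p7 is true.
  15. (~p5 | p3 | p8) — p3 is true.
  16. (p6 | p2 | ~p8) — ~p8 is true.
  17. (~p7 | p8 | ~p5) — ~p7 is true.
  18. (~p3 | ~p11 | p1) — ~p11 is true.
  19. (p4 | p6 | ~p2) — p4 is true.
  20. (p9 | p1 | p4) — p4 is true.
  21. (p7 | p4 | ~p9) — p4 is true.
  22. (~p6 | p4 | p2) — p2 is true.

p1 = False, p2 = True, p3 = True, p4 = True, p5 = False, p6 = True, p7 = False, p8 = False, p9 = False, p10 = False, p11 = False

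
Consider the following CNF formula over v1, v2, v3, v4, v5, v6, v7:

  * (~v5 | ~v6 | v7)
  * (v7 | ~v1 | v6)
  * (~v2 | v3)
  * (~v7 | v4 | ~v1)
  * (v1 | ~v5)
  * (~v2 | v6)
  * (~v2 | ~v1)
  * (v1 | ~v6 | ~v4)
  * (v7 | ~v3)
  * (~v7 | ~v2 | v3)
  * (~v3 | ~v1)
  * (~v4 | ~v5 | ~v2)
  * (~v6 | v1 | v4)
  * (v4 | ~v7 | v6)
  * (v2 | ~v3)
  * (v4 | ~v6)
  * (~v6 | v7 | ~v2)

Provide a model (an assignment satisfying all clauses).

v1 = True  v2 = False  v3 = False  v4 = True  v5 = False  v6 = True  v7 = True

v5 occurs only negated in the remaining clauses — set v5 = False.
Set v1 = True and propagate.
  then v2 is forced to False.
  then v3 is forced to False.
Set v4 = True and propagate.
The remaining clauses are satisfied by v6 = True, v7 = True.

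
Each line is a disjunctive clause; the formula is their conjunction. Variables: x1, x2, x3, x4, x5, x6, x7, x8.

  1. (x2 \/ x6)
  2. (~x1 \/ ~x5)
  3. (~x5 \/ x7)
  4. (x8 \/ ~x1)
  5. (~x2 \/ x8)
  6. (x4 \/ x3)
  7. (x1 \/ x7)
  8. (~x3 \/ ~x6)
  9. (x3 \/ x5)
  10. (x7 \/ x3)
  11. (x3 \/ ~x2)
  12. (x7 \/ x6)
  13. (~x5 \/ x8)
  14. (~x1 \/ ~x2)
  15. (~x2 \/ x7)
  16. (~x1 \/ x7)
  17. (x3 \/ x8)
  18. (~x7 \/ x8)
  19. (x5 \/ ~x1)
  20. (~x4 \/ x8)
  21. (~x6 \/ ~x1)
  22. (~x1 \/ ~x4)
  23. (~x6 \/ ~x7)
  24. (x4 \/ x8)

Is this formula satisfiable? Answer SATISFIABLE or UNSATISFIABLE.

Pure literal: x8 appears only positively; assign x8 = True.
Set x1 = False and propagate.
  then x7 is forced to True.
  then x6 is forced to False.
  then x2 is forced to True.
  then x3 is forced to True.
x4, x5 are now unconstrained; take x4 = False, x5 = True.
Every clause has at least one true literal under this assignment.
So x1=F, x2=T, x3=T, x4=F, x5=T, x6=F, x7=T, x8=T is a satisfying assignment.

SATISFIABLE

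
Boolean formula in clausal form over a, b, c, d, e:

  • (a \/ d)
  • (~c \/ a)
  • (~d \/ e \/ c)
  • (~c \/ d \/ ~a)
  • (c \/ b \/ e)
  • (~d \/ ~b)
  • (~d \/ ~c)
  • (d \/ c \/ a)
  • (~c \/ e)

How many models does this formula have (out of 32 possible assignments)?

5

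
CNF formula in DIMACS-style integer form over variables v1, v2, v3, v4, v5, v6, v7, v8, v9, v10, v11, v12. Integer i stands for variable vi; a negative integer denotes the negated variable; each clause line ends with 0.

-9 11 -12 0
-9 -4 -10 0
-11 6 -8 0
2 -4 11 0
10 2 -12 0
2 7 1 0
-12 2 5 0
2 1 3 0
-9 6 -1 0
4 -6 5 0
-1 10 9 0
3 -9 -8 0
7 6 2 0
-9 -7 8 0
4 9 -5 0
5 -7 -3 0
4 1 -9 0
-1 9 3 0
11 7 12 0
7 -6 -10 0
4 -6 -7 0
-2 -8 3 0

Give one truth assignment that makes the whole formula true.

v1=False  v2=True  v3=False  v4=True  v5=False  v6=False  v7=True  v8=False  v9=False  v10=True  v11=False  v12=False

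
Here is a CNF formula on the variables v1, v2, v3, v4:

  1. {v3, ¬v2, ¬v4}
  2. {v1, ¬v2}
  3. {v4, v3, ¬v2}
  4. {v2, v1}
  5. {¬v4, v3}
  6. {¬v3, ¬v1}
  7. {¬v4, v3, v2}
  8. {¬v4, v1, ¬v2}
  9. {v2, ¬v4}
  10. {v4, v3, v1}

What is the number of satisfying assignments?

1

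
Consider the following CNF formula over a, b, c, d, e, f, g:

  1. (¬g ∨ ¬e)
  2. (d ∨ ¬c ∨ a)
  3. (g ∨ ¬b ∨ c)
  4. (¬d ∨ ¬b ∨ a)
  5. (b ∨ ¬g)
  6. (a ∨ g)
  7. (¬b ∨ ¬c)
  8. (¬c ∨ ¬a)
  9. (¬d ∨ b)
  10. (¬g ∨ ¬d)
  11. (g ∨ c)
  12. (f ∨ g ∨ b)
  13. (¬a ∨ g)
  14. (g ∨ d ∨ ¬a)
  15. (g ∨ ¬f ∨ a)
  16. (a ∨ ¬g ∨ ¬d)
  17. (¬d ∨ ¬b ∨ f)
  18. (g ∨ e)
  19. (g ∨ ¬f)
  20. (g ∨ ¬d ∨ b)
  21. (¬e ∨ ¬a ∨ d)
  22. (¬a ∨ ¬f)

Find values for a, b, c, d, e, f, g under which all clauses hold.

a=False, b=True, c=False, d=False, e=False, f=False, g=True

Check each clause:
  1. (¬g ∨ ¬e) — ¬e is true.
  2. (a ∨ d ∨ ¬c) — ¬c is true.
  3. (c ∨ g ∨ ¬b) — g is true.
  4. (a ∨ ¬d ∨ ¬b) — ¬d is true.
  5. (¬g ∨ b) — b is true.
  6. (a ∨ g) — g is true.
  7. (¬c ∨ ¬b) — ¬c is true.
  8. (¬c ∨ ¬a) — ¬c is true.
  9. (b ∨ ¬d) — b is true.
  10. (¬g ∨ ¬d) — ¬d is true.
  11. (c ∨ g) — g is true.
  12. (g ∨ f ∨ b) — b is true.
  13. (¬a ∨ g) — ¬a is true.
  14. (d ∨ ¬a ∨ g) — ¬a is true.
  15. (a ∨ ¬f ∨ g) — ¬f is true.
  16. (a ∨ ¬g ∨ ¬d) — ¬d is true.
  17. (¬b ∨ f ∨ ¬d) — ¬d is true.
  18. (e ∨ g) — g is true.
  19. (¬f ∨ g) — ¬f is true.
  20. (g ∨ ¬d ∨ b) — b is true.
  21. (¬e ∨ d ∨ ¬a) — ¬e is true.
  22. (¬f ∨ ¬a) — ¬f is true.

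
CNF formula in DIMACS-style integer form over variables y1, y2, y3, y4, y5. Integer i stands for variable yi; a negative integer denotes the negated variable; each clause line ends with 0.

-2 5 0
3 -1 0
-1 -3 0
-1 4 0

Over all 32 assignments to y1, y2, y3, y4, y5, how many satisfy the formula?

12

Split on y1, then y3.
  y1=1, y3=1: a clause becomes empty — 0.
  y1=1, y3=0: a clause becomes empty — 0.
  y1=0, y3=1: y4 free; 3 ways for (y2,y5) × 2^1 = 6.
  y1=0, y3=0: y4 free; 3 ways for (y2,y5) × 2^1 = 6.
Total: 0 + 0 + 6 + 6 = 12.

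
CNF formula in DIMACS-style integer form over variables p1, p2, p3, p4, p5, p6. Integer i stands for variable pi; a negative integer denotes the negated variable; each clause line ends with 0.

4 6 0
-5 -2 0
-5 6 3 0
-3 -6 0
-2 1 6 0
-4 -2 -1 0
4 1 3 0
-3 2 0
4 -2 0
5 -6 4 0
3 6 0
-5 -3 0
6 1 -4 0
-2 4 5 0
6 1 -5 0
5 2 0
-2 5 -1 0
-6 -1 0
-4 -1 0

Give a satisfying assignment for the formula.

p1=F  p2=T  p3=F  p4=T  p5=F  p6=T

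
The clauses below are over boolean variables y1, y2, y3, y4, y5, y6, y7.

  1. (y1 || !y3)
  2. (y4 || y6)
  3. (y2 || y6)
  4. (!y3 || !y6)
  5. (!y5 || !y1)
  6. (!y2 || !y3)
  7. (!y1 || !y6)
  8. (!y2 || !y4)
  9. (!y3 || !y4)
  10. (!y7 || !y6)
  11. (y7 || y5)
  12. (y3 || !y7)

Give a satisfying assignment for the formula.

Branch on y1: take y1 = False.
  then y3 is forced to False.
  then y7 is forced to False.
  then y5 is forced to True.
Set y2 = False and propagate.
  then y6 is forced to True.
y4 is now unconstrained; take y4 = True.

y1 = False, y2 = False, y3 = False, y4 = True, y5 = True, y6 = True, y7 = False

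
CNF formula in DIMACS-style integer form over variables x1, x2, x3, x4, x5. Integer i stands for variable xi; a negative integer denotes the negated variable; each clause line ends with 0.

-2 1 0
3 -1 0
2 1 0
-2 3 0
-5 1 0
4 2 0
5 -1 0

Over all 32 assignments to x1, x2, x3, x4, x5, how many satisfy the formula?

The models are:
  x1=1 x2=0 x3=1 x4=1 x5=1
  x1=1 x2=1 x3=1 x4=0 x5=1
  x1=1 x2=1 x3=1 x4=1 x5=1
That's 3 in total.

3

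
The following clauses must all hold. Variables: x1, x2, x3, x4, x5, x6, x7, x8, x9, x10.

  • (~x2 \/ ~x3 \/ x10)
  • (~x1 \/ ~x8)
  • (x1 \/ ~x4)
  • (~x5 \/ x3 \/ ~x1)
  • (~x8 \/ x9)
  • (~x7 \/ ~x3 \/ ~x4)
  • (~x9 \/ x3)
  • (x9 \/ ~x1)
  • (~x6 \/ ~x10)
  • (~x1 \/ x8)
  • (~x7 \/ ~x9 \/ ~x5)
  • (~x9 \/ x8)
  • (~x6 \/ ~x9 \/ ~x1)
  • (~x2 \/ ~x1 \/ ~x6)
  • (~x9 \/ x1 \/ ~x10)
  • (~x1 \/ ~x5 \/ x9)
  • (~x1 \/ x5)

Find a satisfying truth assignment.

x1=False, x2=False, x3=True, x4=False, x5=True, x6=False, x7=True, x8=False, x9=False, x10=True

Check each clause:
  1. (~x3 \/ ~x2 \/ x10) — x10 is true.
  2. (~x1 \/ ~x8) — ~x8 is true.
  3. (x1 \/ ~x4) — ~x4 is true.
  4. (x3 \/ ~x1 \/ ~x5) — x3 is true.
  5. (x9 \/ ~x8) — ~x8 is true.
  6. (~x7 \/ ~x3 \/ ~x4) — ~x4 is true.
  7. (x3 \/ ~x9) — x3 is true.
  8. (~x1 \/ x9) — ~x1 is true.
  9. (~x6 \/ ~x10) — ~x6 is true.
  10. (x8 \/ ~x1) — ~x1 is true.
  11. (~x5 \/ ~x9 \/ ~x7) — ~x9 is true.
  12. (x8 \/ ~x9) — ~x9 is true.
  13. (~x1 \/ ~x6 \/ ~x9) — ~x6 is true.
  14. (~x1 \/ ~x6 \/ ~x2) — ~x6 is true.
  15. (x1 \/ ~x10 \/ ~x9) — ~x9 is true.
  16. (~x1 \/ x9 \/ ~x5) — ~x1 is true.
  17. (x5 \/ ~x1) — x5 is true.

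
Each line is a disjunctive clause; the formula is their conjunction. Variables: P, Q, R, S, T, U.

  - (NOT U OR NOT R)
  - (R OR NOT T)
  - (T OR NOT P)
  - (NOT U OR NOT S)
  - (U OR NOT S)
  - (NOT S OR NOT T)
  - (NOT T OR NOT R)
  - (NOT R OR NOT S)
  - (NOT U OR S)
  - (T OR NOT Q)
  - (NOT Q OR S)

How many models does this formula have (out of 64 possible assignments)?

Satisfying assignments:
  P=0 Q=0 R=0 S=0 T=0 U=0
  P=0 Q=0 R=1 S=0 T=0 U=0
That's 2 in total.

2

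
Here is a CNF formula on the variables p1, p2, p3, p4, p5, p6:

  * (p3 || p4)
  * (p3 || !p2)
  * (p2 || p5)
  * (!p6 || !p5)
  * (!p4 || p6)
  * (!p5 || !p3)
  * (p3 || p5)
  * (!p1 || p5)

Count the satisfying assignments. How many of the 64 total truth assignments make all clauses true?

3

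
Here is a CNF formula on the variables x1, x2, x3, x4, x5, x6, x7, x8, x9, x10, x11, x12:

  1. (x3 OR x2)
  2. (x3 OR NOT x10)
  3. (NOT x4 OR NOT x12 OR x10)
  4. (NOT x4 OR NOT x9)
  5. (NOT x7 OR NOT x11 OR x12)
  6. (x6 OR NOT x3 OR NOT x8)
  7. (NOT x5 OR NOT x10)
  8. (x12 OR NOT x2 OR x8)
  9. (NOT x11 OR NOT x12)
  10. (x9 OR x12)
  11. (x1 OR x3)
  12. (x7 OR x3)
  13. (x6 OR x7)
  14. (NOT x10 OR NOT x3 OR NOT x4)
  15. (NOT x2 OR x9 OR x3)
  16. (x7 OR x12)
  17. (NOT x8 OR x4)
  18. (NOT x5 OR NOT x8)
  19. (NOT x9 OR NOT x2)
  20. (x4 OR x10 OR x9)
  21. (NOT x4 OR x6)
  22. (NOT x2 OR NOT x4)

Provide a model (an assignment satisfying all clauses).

x5 occurs only negated in the remaining clauses — set x5 = False.
Pure literal: x11 appears only negated; assign x11 = False.
Try x1 = False.
  then x3 is forced to True.
For the remaining variables, x2 = False, x4 = False, x6 = False, x7 = True, x8 = False, x9 = True, x10 = False, x12 = False works.
Check each clause:
  1. (x3 OR x2) — x3 is true.
  2. (NOT x10 OR x3) — x3 is true.
  3. (NOT x12 OR x10 OR NOT x4) — NOT x4 is true.
  4. (NOT x9 OR NOT x4) — NOT x4 is true.
  5. (NOT x7 OR NOT x11 OR x12) — NOT x11 is true.
  6. (x6 OR NOT x8 OR NOT x3) — NOT x8 is true.
  7. (NOT x5 OR NOT x10) — NOT x5 is true.
  8. (x8 OR x12 OR NOT x2) — NOT x2 is true.
  9. (NOT x11 OR NOT x12) — NOT x12 is true.
  10. (x12 OR x9) — x9 is true.
  11. (x1 OR x3) — x3 is true.
  12. (x3 OR x7) — x3 is true.
  13. (x6 OR x7) — x7 is true.
  14. (NOT x10 OR NOT x3 OR NOT x4) — NOT x4 is true.
  15. (x9 OR x3 OR NOT x2) — x9 is true.
  16. (x7 OR x12) — x7 is true.
  17. (NOT x8 OR x4) — NOT x8 is true.
  18. (NOT x8 OR NOT x5) — NOT x8 is true.
  19. (NOT x9 OR NOT x2) — NOT x2 is true.
  20. (x9 OR x4 OR x10) — x9 is true.
  21. (NOT x4 OR x6) — NOT x4 is true.
  22. (NOT x2 OR NOT x4) — NOT x4 is true.

x1 = F, x2 = F, x3 = T, x4 = F, x5 = F, x6 = F, x7 = T, x8 = F, x9 = T, x10 = F, x11 = F, x12 = F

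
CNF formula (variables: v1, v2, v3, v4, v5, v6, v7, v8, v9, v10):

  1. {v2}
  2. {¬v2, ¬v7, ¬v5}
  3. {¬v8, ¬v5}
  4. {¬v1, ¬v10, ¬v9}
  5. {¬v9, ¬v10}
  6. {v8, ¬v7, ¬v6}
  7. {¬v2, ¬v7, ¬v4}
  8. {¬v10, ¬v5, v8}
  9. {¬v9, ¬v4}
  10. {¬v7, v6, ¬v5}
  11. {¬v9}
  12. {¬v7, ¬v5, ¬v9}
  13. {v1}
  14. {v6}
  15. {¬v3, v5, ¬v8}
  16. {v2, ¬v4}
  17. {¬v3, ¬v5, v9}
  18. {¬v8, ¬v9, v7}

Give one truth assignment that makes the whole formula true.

v1=T, v2=T, v3=F, v4=T, v5=F, v6=T, v7=F, v8=F, v9=F, v10=T

Check each clause:
  1. {v2} — v2 is true.
  2. {¬v2, ¬v5, ¬v7} — ¬v7 is true.
  3. {¬v8, ¬v5} — ¬v8 is true.
  4. {¬v9, ¬v1, ¬v10} — ¬v9 is true.
  5. {¬v10, ¬v9} — ¬v9 is true.
  6. {¬v7, ¬v6, v8} — ¬v7 is true.
  7. {¬v7, ¬v2, ¬v4} — ¬v7 is true.
  8. {¬v10, v8, ¬v5} — ¬v5 is true.
  9. {¬v4, ¬v9} — ¬v9 is true.
  10. {¬v7, v6, ¬v5} — ¬v7 is true.
  11. {¬v9} — ¬v9 is true.
  12. {¬v7, ¬v5, ¬v9} — ¬v7 is true.
  13. {v1} — v1 is true.
  14. {v6} — v6 is true.
  15. {¬v8, v5, ¬v3} — ¬v8 is true.
  16. {v2, ¬v4} — v2 is true.
  17. {v9, ¬v3, ¬v5} — ¬v5 is true.
  18. {v7, ¬v8, ¬v9} — ¬v8 is true.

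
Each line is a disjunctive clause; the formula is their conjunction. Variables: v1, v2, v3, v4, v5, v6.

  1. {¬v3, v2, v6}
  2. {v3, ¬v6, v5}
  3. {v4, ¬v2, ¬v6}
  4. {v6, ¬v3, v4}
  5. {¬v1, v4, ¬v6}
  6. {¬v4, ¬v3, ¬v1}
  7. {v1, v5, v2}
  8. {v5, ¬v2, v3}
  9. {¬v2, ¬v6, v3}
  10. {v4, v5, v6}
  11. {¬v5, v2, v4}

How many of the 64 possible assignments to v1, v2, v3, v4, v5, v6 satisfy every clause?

Split on v6, then v2.
  v6=1, v2=1: remaining (v1,v3,v4,v5) ∈ {(0,1,1,0); (0,1,1,1)} — 2.
  v6=1, v2=0: remaining (v1,v3,v4,v5) ∈ {(0,0,1,1); (0,1,1,1); (1,0,1,1)} — 3.
  v6=0, v2=1: 6 of the 16 assignments to (v1,v3,v4,v5) work.
  v6=0, v2=0: remaining (v1,v3,v4,v5) ∈ {(0,0,1,1); (1,0,1,0); (1,0,1,1)} — 3.
Total: 2 + 3 + 6 + 3 = 14.

14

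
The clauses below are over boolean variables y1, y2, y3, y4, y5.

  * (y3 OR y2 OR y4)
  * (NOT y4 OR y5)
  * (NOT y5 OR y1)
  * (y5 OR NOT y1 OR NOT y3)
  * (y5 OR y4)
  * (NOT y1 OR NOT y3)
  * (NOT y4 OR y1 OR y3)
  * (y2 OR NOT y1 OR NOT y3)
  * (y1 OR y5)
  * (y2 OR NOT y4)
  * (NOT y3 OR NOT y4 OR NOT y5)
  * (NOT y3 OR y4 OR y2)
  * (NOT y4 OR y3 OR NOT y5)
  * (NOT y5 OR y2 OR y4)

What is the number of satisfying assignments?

1

The models are:
  y1=1 y2=1 y3=0 y4=0 y5=1
Count: 1.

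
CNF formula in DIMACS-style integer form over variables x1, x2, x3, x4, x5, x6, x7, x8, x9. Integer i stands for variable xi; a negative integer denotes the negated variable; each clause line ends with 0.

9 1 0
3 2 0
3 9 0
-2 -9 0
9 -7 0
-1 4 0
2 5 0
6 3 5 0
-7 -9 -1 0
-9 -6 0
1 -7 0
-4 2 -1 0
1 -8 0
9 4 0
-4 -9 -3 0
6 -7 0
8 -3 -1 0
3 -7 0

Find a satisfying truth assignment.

x1=T, x2=T, x3=T, x4=T, x5=T, x6=T, x7=F, x8=T, x9=F

Check each clause:
  1. (x9 | x1) — x1 is true.
  2. (x3 | x2) — x2 is true.
  3. (x3 | x9) — x3 is true.
  4. (~x2 | ~x9) — ~x9 is true.
  5. (~x7 | x9) — ~x7 is true.
  6. (~x1 | x4) — x4 is true.
  7. (x5 | x2) — x2 is true.
  8. (x3 | x5 | x6) — x3 is true.
  9. (~x7 | ~x1 | ~x9) — ~x7 is true.
  10. (~x6 | ~x9) — ~x9 is true.
  11. (~x7 | x1) — ~x7 is true.
  12. (x2 | ~x4 | ~x1) — x2 is true.
  13. (x1 | ~x8) — x1 is true.
  14. (x4 | x9) — x4 is true.
  15. (~x3 | ~x4 | ~x9) — ~x9 is true.
  16. (x6 | ~x7) — ~x7 is true.
  17. (x8 | ~x1 | ~x3) — x8 is true.
  18. (~x7 | x3) — ~x7 is true.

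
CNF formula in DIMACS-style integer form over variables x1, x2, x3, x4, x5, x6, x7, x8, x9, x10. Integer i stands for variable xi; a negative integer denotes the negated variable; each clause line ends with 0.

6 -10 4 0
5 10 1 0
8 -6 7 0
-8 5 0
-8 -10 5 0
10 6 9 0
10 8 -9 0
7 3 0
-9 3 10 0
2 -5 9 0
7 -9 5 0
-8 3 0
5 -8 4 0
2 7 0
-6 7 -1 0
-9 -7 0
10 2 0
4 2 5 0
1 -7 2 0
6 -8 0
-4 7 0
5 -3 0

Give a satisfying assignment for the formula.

x2 occurs only positively in the remaining clauses — set x2 = True.
Branch on x1: take x1 = False.
Branch on x3: take x3 = False.
  then x7 is forced to True.
  then x8 is forced to False.
  then x9 is forced to False.
Try x4 = True.
For the remaining variables, x5 = True, x6 = True, x10 = False works.
Every clause has at least one true literal under this assignment.

x1 = 0, x2 = 1, x3 = 0, x4 = 1, x5 = 1, x6 = 1, x7 = 1, x8 = 0, x9 = 0, x10 = 0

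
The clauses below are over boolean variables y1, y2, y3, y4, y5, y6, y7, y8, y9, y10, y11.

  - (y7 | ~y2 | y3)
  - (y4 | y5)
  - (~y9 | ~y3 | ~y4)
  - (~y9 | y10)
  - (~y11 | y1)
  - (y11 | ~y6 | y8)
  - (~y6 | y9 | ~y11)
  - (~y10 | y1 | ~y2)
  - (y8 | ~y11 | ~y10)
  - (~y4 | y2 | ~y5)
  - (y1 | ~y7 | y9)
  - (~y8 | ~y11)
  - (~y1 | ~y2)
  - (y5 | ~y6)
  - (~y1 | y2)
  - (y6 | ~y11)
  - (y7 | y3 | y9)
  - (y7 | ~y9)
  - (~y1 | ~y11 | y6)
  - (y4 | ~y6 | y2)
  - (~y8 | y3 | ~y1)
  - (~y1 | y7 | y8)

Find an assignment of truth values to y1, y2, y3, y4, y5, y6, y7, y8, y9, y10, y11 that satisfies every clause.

Try y1 = False.
  then y11 is forced to False.
The remaining clauses are satisfied by y2 = True, y3 = True, y4 = False, y5 = True, y6 = False, y7 = False, y8 = True, y9 = False, y10 = False.
Every clause has at least one true literal under this assignment.

y1 = F, y2 = T, y3 = T, y4 = F, y5 = T, y6 = F, y7 = F, y8 = T, y9 = F, y10 = F, y11 = F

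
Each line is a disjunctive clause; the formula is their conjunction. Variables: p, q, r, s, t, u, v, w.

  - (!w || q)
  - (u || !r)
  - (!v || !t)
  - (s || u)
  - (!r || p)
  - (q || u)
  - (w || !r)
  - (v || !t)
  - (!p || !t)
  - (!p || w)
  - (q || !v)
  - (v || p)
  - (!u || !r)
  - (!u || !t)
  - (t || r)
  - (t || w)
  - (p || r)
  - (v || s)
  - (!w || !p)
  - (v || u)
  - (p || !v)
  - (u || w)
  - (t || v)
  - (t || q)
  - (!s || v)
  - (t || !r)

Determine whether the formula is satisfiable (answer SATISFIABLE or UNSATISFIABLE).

UNSATISFIABLE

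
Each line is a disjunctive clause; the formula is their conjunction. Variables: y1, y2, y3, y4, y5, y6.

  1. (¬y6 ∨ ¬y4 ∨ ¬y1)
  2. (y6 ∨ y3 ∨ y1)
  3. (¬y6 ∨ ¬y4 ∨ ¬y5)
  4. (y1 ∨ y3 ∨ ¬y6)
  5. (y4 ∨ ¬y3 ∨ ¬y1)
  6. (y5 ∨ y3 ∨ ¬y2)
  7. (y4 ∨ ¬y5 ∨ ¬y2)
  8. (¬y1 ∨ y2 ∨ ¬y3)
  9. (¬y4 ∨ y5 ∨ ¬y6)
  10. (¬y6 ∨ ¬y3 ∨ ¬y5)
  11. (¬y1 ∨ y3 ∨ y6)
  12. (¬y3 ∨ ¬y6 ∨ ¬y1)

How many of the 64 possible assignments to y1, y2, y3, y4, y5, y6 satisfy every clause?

13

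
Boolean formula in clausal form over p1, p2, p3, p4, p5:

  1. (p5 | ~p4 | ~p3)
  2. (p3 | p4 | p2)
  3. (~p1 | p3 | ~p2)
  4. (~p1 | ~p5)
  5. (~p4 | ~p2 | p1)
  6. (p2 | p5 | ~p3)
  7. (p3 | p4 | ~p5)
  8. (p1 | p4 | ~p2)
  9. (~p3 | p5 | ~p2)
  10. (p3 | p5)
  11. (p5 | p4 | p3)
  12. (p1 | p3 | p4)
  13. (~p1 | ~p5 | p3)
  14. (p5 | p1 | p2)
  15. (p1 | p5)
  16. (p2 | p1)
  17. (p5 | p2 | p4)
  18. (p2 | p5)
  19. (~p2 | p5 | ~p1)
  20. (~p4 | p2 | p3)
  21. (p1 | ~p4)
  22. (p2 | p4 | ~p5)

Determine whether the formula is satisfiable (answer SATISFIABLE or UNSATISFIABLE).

UNSATISFIABLE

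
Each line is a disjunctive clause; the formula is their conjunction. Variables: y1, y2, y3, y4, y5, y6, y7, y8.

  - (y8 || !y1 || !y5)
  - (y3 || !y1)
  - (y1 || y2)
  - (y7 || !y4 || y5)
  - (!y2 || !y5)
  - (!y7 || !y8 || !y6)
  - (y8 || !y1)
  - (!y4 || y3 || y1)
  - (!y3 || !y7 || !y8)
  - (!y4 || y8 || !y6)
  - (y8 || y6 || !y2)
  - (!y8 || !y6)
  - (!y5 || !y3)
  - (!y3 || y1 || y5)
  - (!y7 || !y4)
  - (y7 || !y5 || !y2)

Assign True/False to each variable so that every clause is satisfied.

Pure literal: y4 appears only negated; assign y4 = False.
Set y1 = True and propagate.
  then y3 is forced to True.
  then y8 is forced to True.
  then y7 is forced to False.
  then y6 is forced to False.
  then y5 is forced to False.
y2 is now unconstrained; take y2 = True.
Check each clause:
  1. (!y1 || !y5 || y8) — y8 is true.
  2. (!y1 || y3) — y3 is true.
  3. (y2 || y1) — y1 is true.
  4. (y7 || y5 || !y4) — !y4 is true.
  5. (!y2 || !y5) — !y5 is true.
  6. (!y6 || !y7 || !y8) — !y7 is true.
  7. (!y1 || y8) — y8 is true.
  8. (!y4 || y3 || y1) — y1 is true.
  9. (!y7 || !y3 || !y8) — !y7 is true.
  10. (y8 || !y6 || !y4) — y8 is true.
  11. (y8 || !y2 || y6) — y8 is true.
  12. (!y6 || !y8) — !y6 is true.
  13. (!y5 || !y3) — !y5 is true.
  14. (y1 || y5 || !y3) — y1 is true.
  15. (!y4 || !y7) — !y7 is true.
  16. (!y5 || !y2 || y7) — !y5 is true.

y1=1  y2=1  y3=1  y4=0  y5=0  y6=0  y7=0  y8=1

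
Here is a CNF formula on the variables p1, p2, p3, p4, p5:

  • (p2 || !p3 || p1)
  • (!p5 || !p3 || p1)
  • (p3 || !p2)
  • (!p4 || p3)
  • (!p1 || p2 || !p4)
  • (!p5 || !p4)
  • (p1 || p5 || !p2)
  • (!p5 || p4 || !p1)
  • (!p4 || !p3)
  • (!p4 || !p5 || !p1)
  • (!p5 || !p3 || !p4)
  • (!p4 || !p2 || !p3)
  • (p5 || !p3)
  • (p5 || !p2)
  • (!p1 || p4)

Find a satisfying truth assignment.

p1=0, p2=0, p3=0, p4=0, p5=0

Branch on p1: take p1 = False.
Set p2 = False and propagate.
  then p3 is forced to False.
  then p4 is forced to False.
p5 is now unconstrained; take p5 = False.
Every clause has at least one true literal under this assignment.
Check each clause:
  1. (p1 || !p3 || p2) — !p3 is true.
  2. (!p5 || !p3 || p1) — !p5 is true.
  3. (!p2 || p3) — !p2 is true.
  4. (p3 || !p4) — !p4 is true.
  5. (p2 || !p1 || !p4) — !p4 is true.
  6. (!p4 || !p5) — !p5 is true.
  7. (!p2 || p5 || p1) — !p2 is true.
  8. (!p5 || !p1 || p4) — !p5 is true.
  9. (!p3 || !p4) — !p4 is true.
  10. (!p4 || !p1 || !p5) — !p5 is true.
  11. (!p3 || !p4 || !p5) — !p5 is true.
  12. (!p2 || !p3 || !p4) — !p4 is true.
  13. (!p3 || p5) — !p3 is true.
  14. (!p2 || p5) — !p2 is true.
  15. (p4 || !p1) — !p1 is true.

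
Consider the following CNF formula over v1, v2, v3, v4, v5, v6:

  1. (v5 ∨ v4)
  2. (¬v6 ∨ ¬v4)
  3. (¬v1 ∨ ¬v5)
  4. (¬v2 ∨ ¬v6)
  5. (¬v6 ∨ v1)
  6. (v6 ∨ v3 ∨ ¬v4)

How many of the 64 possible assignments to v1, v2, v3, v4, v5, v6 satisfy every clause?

Split on v6, then v4.
  v6=T, v4=T: a clause becomes empty — 0.
  v6=T, v4=F: a clause becomes empty — 0.
  v6=F, v4=T: v2 free; 3 ways for (v1,v3,v5) × 2^1 = 6.
  v6=F, v4=F: remaining (v1,v2,v3,v5) ∈ {(F,F,F,T); (F,F,T,T); (F,T,F,T); (F,T,T,T)} — 4.
Total: 0 + 0 + 6 + 4 = 10.

10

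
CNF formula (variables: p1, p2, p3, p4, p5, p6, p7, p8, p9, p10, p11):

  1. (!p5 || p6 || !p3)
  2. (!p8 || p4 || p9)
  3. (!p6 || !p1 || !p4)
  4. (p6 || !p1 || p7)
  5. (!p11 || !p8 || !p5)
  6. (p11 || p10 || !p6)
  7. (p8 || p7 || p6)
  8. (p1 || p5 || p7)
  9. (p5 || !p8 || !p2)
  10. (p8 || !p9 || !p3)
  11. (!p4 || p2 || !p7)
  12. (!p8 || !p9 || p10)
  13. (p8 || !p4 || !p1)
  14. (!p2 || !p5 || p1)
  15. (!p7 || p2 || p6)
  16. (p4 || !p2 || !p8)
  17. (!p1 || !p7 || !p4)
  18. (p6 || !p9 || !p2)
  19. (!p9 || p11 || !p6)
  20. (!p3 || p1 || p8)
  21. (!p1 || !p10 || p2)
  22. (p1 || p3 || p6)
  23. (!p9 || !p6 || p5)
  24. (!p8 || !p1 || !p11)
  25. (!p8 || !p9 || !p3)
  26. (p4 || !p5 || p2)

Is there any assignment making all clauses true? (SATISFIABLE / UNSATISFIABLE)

Try p1 = True.
Set p2 = True and propagate.
For the remaining variables, p3 = False, p4 = False, p5 = True, p6 = True, p7 = False, p8 = False, p9 = False, p10 = True, p11 = False works.
So p1=T, p2=T, p3=F, p4=F, p5=T, p6=T, p7=F, p8=F, p9=F, p10=T, p11=F is a satisfying assignment.

SATISFIABLE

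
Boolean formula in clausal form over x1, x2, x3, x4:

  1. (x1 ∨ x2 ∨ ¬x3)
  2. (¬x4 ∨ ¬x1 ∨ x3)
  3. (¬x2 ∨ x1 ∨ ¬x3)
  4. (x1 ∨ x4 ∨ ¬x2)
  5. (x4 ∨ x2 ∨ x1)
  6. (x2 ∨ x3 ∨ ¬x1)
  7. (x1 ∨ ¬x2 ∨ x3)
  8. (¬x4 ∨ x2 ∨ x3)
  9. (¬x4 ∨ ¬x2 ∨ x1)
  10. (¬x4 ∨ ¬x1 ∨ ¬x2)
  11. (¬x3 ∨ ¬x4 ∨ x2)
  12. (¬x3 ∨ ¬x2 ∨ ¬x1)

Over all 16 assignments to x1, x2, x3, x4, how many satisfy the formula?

2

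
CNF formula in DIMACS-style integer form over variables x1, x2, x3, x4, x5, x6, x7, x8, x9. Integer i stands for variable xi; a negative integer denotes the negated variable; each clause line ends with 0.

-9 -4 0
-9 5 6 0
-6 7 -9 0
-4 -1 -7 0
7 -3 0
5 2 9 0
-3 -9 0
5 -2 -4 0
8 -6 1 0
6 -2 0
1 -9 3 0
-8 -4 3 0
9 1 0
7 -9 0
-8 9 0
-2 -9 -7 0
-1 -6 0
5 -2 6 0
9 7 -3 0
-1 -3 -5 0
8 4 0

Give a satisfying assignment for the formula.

Set x1 = True and propagate.
  then x6 is forced to False.
  then x2 is forced to False.
Try x3 = False.
The remaining clauses are satisfied by x4 = True, x5 = True, x7 = False, x8 = False, x9 = False.
Every clause has at least one true literal under this assignment.

x1=True, x2=False, x3=False, x4=True, x5=True, x6=False, x7=False, x8=False, x9=False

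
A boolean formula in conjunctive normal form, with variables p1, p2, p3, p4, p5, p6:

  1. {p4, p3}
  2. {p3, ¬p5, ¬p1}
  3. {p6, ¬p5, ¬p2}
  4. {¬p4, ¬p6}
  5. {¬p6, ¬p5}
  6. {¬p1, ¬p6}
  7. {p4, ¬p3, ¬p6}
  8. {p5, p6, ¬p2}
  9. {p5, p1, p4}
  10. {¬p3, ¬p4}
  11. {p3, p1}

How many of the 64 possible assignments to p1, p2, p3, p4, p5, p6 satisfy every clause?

4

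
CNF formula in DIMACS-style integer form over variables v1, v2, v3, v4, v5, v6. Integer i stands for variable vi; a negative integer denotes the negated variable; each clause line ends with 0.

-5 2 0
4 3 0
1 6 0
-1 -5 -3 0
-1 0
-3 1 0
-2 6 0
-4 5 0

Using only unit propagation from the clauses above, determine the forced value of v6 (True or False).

True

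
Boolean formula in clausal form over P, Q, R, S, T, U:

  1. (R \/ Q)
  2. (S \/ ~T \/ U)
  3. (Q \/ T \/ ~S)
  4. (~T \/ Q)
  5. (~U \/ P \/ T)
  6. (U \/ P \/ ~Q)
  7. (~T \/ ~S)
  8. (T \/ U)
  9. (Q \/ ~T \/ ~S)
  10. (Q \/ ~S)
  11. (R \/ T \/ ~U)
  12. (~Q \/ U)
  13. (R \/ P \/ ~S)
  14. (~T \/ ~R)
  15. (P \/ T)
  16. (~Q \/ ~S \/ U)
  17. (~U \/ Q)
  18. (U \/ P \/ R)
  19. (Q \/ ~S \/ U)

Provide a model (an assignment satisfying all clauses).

P=True, Q=True, R=True, S=True, T=False, U=True

Check each clause:
  1. (Q \/ R) — Q is true.
  2. (S \/ ~T \/ U) — ~T is true.
  3. (~S \/ T \/ Q) — Q is true.
  4. (~T \/ Q) — Q is true.
  5. (T \/ P \/ ~U) — P is true.
  6. (~Q \/ P \/ U) — P is true.
  7. (~T \/ ~S) — ~T is true.
  8. (T \/ U) — U is true.
  9. (~S \/ Q \/ ~T) — Q is true.
  10. (~S \/ Q) — Q is true.
  11. (R \/ T \/ ~U) — R is true.
  12. (U \/ ~Q) — U is true.
  13. (~S \/ R \/ P) — P is true.
  14. (~R \/ ~T) — ~T is true.
  15. (T \/ P) — P is true.
  16. (U \/ ~Q \/ ~S) — U is true.
  17. (~U \/ Q) — Q is true.
  18. (U \/ R \/ P) — P is true.
  19. (U \/ ~S \/ Q) — Q is true.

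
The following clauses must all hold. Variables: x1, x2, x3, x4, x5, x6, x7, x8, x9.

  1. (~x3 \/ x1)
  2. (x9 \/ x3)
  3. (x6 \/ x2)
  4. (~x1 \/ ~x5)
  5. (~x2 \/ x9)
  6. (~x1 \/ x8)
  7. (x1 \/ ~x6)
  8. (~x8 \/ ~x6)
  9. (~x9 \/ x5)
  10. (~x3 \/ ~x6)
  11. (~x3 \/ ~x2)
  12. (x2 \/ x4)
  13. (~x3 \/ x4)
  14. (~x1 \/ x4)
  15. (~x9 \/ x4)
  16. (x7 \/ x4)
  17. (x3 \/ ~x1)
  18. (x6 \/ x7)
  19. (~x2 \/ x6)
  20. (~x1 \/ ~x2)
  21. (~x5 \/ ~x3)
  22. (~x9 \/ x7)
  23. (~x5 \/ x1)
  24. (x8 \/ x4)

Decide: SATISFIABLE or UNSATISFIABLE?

UNSATISFIABLE

x1 = True:
  propagation gives x5=False, x8=True, x6=False, x2=True; an empty clause results — contradiction.
x1 = False:
  propagation gives x3=False, x9=True, x6=False, x2=True; an empty clause results — contradiction.
Every branch closes, so no satisfying assignment exists.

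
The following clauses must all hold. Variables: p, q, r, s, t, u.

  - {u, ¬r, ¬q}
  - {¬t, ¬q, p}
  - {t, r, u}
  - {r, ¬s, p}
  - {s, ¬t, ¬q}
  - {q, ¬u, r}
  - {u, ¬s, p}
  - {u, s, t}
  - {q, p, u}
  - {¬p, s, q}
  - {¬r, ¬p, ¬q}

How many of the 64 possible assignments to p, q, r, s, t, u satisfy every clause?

Split on q, then p.
  q=T, p=T: remaining (r,s,t,u) ∈ {(F,F,F,T); (F,T,F,T); (F,T,T,F); (F,T,T,T)} — 4.
  q=T, p=F: remaining (r,s,t,u) ∈ {(F,F,F,T); (T,F,F,T); (T,T,F,T)} — 3.
  q=F, p=T: 5 of the 16 assignments to (r,s,t,u) work.
  q=F, p=F: remaining (r,s,t,u) ∈ {(T,F,F,T); (T,F,T,T); (T,T,F,T); (T,T,T,T)} — 4.
Total: 4 + 3 + 5 + 4 = 16.

16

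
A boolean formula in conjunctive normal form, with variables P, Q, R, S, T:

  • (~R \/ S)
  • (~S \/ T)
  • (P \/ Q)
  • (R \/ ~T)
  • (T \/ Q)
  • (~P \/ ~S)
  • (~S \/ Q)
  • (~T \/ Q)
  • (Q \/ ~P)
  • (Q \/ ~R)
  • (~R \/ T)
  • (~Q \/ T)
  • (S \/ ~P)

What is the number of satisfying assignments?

1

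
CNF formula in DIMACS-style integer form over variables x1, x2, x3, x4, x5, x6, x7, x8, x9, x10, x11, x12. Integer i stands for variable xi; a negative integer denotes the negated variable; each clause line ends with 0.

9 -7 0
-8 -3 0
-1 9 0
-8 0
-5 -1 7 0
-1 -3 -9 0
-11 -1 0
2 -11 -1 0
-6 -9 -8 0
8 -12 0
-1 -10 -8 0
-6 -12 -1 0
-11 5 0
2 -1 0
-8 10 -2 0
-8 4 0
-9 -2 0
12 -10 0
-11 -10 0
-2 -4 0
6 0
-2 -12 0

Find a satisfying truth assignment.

Unit propagation: (!x8) forces x8 = False.
The clause (!x12) is unit: x12 must be False.
(!x10) is a unit clause, so x10 = False.
(x6) is a unit clause, so x6 = True.
x1 occurs only negated in the remaining clauses — set x1 = False.
Pure literal: x3 appears only negated; assign x3 = False.
Set x2 = False and propagate.
Branch on x5: take x5 = True.
Branch on x7: take x7 = False.
x4, x9, x11 are now unconstrained; take x4 = False, x9 = True, x11 = False.

x1=F, x2=F, x3=F, x4=F, x5=T, x6=T, x7=F, x8=F, x9=T, x10=F, x11=F, x12=F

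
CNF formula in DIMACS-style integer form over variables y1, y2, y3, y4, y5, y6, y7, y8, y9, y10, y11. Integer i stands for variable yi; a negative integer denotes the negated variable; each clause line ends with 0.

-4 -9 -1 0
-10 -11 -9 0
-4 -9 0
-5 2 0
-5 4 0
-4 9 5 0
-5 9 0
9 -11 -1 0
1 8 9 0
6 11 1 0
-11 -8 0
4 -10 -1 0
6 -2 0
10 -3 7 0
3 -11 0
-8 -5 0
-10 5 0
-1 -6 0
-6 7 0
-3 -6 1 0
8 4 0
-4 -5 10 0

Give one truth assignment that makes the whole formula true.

y7 occurs only positively in the remaining clauses — set y7 = True.
Try y1 = True.
  then y6 is forced to False.
  then y2 is forced to False.
  then y5 is forced to False.
  then y10 is forced to False.
The remaining clauses are satisfied by y3 = True, y4 = False, y8 = True, y9 = True, y11 = False.
Every clause has at least one true literal under this assignment.

y1 = True, y2 = False, y3 = True, y4 = False, y5 = False, y6 = False, y7 = True, y8 = True, y9 = True, y10 = False, y11 = False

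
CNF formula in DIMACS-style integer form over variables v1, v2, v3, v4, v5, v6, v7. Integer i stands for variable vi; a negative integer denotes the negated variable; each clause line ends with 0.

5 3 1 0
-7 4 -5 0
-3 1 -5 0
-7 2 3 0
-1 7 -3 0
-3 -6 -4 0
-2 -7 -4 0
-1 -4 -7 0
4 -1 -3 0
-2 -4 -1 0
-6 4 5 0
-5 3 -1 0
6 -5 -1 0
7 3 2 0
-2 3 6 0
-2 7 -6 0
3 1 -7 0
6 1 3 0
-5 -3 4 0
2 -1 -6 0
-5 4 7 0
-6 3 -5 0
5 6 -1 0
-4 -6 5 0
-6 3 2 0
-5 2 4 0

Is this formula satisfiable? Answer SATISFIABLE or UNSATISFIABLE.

SATISFIABLE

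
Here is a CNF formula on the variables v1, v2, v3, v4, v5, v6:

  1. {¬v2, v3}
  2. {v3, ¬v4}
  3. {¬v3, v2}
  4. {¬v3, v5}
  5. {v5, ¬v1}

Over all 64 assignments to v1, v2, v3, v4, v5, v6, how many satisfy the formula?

14

Case analysis on v3 and v2:
  v3=T, v2=T: forces v5=T; v1, v4, v6 free → 2^3 = 8.
  v3=T, v2=F: a clause becomes empty — 0.
  v3=F, v2=T: a clause becomes empty — 0.
  v3=F, v2=F: v6 free; 3 ways for (v1,v4,v5) × 2^1 = 6.
Total: 8 + 0 + 0 + 6 = 14.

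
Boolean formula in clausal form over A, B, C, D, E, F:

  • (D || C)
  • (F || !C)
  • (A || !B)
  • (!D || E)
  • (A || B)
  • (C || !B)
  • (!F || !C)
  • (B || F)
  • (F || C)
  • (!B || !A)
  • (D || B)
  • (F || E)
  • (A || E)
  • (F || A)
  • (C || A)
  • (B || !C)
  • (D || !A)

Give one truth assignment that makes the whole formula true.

A = True  B = False  C = False  D = True  E = True  F = True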